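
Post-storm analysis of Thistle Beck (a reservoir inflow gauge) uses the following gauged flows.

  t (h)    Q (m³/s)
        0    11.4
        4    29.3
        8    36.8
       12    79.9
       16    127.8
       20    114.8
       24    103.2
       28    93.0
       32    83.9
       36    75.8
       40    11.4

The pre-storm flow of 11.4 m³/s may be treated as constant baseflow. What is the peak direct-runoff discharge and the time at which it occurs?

Q_p = 116.4 m³/s at t = 16 h

Subtracting baseflow gives direct-runoff ordinates: 0.0, 17.9, 25.4, 68.5, 116.4, 103.4, 91.8, 81.6, 72.5, 64.4, 0.0 m³/s.
The maximum is 116.4 m³/s, occurring at the reading for t = 16 h.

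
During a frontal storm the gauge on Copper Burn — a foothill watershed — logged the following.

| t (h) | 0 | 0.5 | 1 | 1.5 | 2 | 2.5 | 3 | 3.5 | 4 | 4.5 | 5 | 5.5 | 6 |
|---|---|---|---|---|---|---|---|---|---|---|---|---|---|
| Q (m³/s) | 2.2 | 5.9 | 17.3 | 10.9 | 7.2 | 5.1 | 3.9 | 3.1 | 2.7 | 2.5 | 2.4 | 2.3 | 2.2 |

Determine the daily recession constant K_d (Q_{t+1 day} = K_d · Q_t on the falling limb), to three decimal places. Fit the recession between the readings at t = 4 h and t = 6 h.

Between t = 4 h and t = 6 h the flow falls from 2.7 to 2.2 m³/s over 4×0.5 h = 2 h.
Per-interval ratio K = (2.2/2.7)^(1/4) = 0.9501; K_d = K^(24/0.5) = 0.086.

K_d ≈ 0.086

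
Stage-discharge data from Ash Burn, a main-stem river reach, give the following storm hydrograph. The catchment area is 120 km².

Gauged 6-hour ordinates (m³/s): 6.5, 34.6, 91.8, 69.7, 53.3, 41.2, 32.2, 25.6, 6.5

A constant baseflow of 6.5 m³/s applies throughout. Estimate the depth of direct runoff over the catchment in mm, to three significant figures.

d ≈ 54.5 mm

Direct runoff: 0.0, 28.1, 85.3, 63.2, 46.8, 34.7, 25.7, 19.1, 0.0 m³/s; ΣQ_DR = 302.9 m³/s.
V = ΣQ_DR · Δt = 302.9 × 21600 s = 6.543 × 10^6 m³.
Over A = 120 km², depth = V / A = 54.5 mm.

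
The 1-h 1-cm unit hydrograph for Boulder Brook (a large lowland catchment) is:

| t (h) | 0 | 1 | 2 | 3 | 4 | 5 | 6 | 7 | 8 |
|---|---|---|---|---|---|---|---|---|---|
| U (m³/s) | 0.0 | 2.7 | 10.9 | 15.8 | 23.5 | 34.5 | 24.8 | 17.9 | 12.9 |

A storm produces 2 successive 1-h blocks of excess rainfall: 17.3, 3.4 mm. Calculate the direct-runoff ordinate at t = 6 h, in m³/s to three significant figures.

Q ≈ 54.6 m³/s

By discrete convolution, Q_j = Σ (P_i / 10 mm) · U_{j−i}.
At t = 6 h (j=6): Q = (17.3/10)·24.8 + (3.4/10)·34.5 = 54.6 m³/s.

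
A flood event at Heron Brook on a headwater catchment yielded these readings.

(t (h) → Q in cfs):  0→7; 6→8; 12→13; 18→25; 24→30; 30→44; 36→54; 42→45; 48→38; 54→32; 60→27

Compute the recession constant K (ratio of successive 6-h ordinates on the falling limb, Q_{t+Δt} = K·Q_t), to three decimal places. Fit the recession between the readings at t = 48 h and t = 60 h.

K ≈ 0.843

Using the recession-limb readings at t = 48 h and t = 60 h: Q falls from 38 to 27 cfs over 2 intervals.
K = (Q₂/Q₁)^(1/2) = (27/38)^(1/2) = 0.843.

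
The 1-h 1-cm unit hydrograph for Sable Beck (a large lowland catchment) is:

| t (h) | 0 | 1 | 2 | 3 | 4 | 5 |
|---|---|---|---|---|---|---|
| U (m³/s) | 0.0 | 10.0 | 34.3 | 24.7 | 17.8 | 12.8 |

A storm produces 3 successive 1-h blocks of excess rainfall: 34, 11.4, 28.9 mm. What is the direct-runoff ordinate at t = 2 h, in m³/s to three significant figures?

Q ≈ 128 m³/s

By discrete convolution, Q_j = Σ (P_i / 10 mm) · U_{j−i}.
At t = 2 h (j=2): Q = (34/10)·34.3 + (11.4/10)·10.0 + (28.9/10)·0.0 = 128 m³/s.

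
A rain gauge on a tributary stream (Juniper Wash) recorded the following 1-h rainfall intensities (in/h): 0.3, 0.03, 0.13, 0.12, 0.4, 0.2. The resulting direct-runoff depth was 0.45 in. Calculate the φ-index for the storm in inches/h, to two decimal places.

Only the 3 blocks with intensity above φ contribute runoff: 0.3, 0.4, 0.2 in/h.
Σ(I−φ)·Δt = d  ⇒  (0.3+0.4+0.2 − 3φ)·1 = 0.45
φ = (0.9000 − 0.45/1) / 3 = 0.15 in/h.

φ ≈ 0.15 in/h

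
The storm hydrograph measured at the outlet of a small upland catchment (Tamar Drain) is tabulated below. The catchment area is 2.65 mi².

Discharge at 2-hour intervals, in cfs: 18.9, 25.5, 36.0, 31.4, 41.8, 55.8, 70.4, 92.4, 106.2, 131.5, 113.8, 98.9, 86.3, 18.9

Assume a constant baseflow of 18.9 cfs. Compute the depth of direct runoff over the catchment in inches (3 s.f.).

d ≈ 0.776 in

Direct runoff: 0.0, 6.6, 17.1, 12.5, 22.9, 36.9, 51.5, 73.5, 87.3, 112.6, 94.9, 80.0, 67.4, 0.0 cfs; ΣQ_DR = 663.2 cfs.
V = ΣQ_DR · Δt = 663.2 × 7200 s = 4.775 × 10^6 ft³.
Over A = 2.65 mi², depth = V / A = 0.776 in.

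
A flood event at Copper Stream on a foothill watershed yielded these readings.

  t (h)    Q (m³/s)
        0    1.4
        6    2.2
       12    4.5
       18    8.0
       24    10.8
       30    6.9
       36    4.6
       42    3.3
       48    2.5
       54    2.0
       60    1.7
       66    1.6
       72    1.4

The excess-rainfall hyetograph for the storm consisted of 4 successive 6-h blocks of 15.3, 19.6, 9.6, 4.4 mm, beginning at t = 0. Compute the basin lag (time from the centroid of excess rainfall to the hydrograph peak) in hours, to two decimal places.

Centroid of excess rainfall: t_c = Σ P_i·t̄_i / ΣP_i = 9.3804 h (block centres at 3, 9, 15, 21 h).
Hydrograph peak occurs at t = 24 h, so basin lag t_L = 24 − 9.3804 = 14.62 h.

t_L ≈ 14.62 h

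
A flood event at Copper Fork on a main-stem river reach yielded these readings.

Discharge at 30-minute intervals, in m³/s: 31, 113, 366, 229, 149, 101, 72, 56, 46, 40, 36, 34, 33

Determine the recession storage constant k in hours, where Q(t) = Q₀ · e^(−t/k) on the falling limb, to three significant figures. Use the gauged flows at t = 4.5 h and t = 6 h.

k ≈ 7.80 h

On the falling limb, Q drops from 40 to 33 m³/s between t = 4.5 h and t = 6 h (Δt = 1.5 h).
k = −Δt / ln(Q₂/Q₁) = −1.5 / ln(33/40) = 7.80 h.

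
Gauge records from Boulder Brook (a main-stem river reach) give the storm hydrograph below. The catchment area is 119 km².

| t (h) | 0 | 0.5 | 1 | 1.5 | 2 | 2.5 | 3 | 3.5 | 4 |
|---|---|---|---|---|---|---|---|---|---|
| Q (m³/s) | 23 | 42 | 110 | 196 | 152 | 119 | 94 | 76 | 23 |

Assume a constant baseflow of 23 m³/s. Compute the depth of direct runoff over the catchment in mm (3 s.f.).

d ≈ 9.50 mm

Direct runoff: 0.0, 19.0, 87.0, 173.0, 129.0, 96.0, 71.0, 53.0, 0.0 m³/s; ΣQ_DR = 628.0 m³/s.
V = ΣQ_DR · Δt = 628.0 × 1800 s = 1.130 × 10^6 m³.
Over A = 119 km², depth = V / A = 9.50 mm.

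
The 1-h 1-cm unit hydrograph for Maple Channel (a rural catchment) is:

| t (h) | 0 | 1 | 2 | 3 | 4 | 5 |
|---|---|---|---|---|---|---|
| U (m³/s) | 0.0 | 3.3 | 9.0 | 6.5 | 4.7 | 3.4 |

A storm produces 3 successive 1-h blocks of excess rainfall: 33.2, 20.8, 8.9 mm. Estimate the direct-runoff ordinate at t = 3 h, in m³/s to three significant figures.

Q ≈ 43.2 m³/s

By discrete convolution, Q_j = Σ (P_i / 10 mm) · U_{j−i}.
At t = 3 h (j=3): Q = (33.2/10)·6.5 + (20.8/10)·9.0 + (8.9/10)·3.3 = 43.2 m³/s.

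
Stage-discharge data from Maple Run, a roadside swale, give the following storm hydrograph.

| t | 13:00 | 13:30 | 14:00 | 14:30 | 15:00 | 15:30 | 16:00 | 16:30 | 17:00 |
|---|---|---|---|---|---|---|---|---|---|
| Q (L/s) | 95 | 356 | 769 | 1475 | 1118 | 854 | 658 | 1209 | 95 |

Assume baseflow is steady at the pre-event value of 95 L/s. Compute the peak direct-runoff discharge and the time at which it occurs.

Subtracting baseflow gives direct-runoff ordinates: 0.0, 261.0, 674.0, 1380.0, 1023.0, 759.0, 563.0, 1114.0, 0.0 L/s.
The maximum is 1380.0 L/s, occurring at the reading for t = 14:30.

Q_p = 1380.0 L/s at t = 14:30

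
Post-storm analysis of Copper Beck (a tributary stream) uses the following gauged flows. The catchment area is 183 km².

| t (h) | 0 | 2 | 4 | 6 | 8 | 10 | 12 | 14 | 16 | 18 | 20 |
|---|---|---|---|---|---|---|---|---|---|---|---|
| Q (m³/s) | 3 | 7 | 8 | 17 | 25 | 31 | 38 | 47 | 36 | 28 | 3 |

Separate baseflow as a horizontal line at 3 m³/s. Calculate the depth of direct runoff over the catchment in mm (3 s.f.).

Direct runoff: 0.0, 4.0, 5.0, 14.0, 22.0, 28.0, 35.0, 44.0, 33.0, 25.0, 0.0 m³/s; ΣQ_DR = 210.0 m³/s.
V = ΣQ_DR · Δt = 210.0 × 7200 s = 1.512 × 10^6 m³.
Over A = 183 km², depth = V / A = 8.26 mm.

d ≈ 8.26 mm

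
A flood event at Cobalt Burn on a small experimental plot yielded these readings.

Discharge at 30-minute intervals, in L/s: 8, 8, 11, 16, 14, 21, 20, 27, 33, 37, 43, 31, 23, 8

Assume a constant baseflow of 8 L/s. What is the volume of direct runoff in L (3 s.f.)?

V ≈ 3.38 × 10^5 L

Direct-runoff ordinates (Q − Q_b): 0.0, 0.0, 3.0, 8.0, 6.0, 13.0, 12.0, 19.0, 25.0, 29.0, 35.0, 23.0, 15.0, 0.0 L/s.
ΣQ_DR = 188.0 L/s.
With Δt = 0.5 h = 1800 s, V = ΣQ_DR · Δt = 188.0 × 1800 = 3.38 × 10^5 L.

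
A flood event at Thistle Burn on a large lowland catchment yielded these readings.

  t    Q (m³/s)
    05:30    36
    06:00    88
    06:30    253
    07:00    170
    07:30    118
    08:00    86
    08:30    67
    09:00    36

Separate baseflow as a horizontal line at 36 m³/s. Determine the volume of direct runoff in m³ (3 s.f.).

V ≈ 1.02 × 10^6 m³

Direct-runoff ordinates (Q − Q_b): 0.0, 52.0, 217.0, 134.0, 82.0, 50.0, 31.0, 0.0 m³/s.
ΣQ_DR = 566.0 m³/s.
With Δt = 0.5 h = 1800 s, V = ΣQ_DR · Δt = 566.0 × 1800 = 1.02 × 10^6 m³.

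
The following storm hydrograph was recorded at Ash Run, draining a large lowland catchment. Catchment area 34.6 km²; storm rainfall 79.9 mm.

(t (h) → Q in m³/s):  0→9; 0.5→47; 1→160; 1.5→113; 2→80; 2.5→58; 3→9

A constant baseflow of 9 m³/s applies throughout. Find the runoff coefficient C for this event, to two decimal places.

C ≈ 0.27

ΣQ_DR = 413.0 m³/s; V = ΣQ_DR·Δt = 7.434 × 10^5 m³.
Runoff depth d = V / A = 21.49 mm.
C = d / P = 21.49 / 79.9 = 0.27.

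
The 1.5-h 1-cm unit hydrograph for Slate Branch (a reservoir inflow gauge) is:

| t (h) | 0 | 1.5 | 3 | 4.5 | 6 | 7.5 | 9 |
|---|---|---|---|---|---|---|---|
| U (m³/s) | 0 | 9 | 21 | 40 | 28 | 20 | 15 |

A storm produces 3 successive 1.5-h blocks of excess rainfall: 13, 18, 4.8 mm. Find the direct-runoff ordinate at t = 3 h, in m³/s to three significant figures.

Q ≈ 43.5 m³/s

By discrete convolution, Q_j = Σ (P_i / 10 mm) · U_{j−i}.
At t = 3 h (j=2): Q = (13/10)·21 + (18/10)·9 + (4.8/10)·0 = 43.5 m³/s.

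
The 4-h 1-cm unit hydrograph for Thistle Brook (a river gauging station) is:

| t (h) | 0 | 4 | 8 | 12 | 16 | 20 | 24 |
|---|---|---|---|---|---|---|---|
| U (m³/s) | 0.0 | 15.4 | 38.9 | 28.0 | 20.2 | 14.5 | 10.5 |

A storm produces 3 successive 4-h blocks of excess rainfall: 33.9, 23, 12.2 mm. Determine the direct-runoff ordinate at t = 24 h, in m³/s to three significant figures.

Q ≈ 93.6 m³/s

By discrete convolution, Q_j = Σ (P_i / 10 mm) · U_{j−i}.
At t = 24 h (j=6): Q = (33.9/10)·10.5 + (23/10)·14.5 + (12.2/10)·20.2 = 93.6 m³/s.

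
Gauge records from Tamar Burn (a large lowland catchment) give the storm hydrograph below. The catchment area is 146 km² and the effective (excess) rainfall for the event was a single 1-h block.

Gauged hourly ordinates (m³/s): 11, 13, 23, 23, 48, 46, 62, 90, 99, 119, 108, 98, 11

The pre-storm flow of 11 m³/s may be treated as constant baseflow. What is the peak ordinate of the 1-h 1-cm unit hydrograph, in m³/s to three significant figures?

Direct runoff: 0.0, 2.0, 12.0, 12.0, 37.0, 35.0, 51.0, 79.0, 88.0, 108.0, 97.0, 87.0, 0.0 m³/s; ΣQ_DR = 608.0 m³/s, peak = 108.0 m³/s.
Runoff depth d = ΣQ_DR·Δt / A = 608.0 × 3600 / (146 km²) = 14.99 mm.
The 1-cm UH is the DRH scaled by (10 mm)/d, so U_p = 108.0 × 10/14.99 = 72.0 m³/s.

U_p ≈ 72.0 m³/s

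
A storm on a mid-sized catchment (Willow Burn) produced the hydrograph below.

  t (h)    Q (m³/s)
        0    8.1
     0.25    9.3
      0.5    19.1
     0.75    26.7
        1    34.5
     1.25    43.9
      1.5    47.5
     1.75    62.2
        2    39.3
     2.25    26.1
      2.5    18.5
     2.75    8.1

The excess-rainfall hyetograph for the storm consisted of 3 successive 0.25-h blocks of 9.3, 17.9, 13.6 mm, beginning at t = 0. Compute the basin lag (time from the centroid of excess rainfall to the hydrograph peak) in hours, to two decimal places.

t_L ≈ 1.35 h

Centroid of excess rainfall: t_c = Σ P_i·t̄_i / ΣP_i = 0.4013 h (block centres at 0.125, 0.375, 0.625 h).
Hydrograph peak occurs at t = 1.75 h, so basin lag t_L = 1.75 − 0.4013 = 1.35 h.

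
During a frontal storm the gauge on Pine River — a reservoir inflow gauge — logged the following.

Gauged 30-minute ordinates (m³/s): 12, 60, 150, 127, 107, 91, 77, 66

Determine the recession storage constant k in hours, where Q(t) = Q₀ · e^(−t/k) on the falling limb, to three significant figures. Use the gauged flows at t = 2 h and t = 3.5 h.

On the falling limb, Q drops from 107 to 66 m³/s between t = 2 h and t = 3.5 h (Δt = 1.5 h).
k = −Δt / ln(Q₂/Q₁) = −1.5 / ln(66/107) = 3.10 h.

k ≈ 3.10 h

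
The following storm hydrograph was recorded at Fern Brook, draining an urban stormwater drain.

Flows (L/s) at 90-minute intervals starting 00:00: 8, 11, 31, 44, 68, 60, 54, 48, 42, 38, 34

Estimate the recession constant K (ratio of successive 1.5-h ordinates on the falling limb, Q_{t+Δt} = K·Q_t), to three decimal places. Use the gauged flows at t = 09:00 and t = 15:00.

Using the recession-limb readings at t = 09:00 and t = 15:00: Q falls from 54 to 34 L/s over 4 intervals.
K = (Q₂/Q₁)^(1/4) = (34/54)^(1/4) = 0.891.

K ≈ 0.891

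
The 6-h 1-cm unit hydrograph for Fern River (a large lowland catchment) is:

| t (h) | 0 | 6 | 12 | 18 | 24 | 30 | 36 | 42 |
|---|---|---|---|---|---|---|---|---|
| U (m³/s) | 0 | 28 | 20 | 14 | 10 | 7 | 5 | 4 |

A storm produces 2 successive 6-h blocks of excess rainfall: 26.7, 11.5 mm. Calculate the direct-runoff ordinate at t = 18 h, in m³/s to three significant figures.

By discrete convolution, Q_j = Σ (P_i / 10 mm) · U_{j−i}.
At t = 18 h (j=3): Q = (26.7/10)·14 + (11.5/10)·20 = 60.4 m³/s.

Q ≈ 60.4 m³/s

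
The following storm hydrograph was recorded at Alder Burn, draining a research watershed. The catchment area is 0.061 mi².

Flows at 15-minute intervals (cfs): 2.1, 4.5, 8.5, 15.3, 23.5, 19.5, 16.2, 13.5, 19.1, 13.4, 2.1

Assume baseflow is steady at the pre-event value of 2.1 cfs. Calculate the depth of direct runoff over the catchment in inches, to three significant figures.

Direct runoff: 0.0, 2.4, 6.4, 13.2, 21.4, 17.4, 14.1, 11.4, 17.0, 11.3, 0.0 cfs; ΣQ_DR = 114.6 cfs.
V = ΣQ_DR · Δt = 114.6 × 900 s = 1.031 × 10^5 ft³.
Over A = 0.061 mi², depth = V / A = 0.728 in.

d ≈ 0.728 in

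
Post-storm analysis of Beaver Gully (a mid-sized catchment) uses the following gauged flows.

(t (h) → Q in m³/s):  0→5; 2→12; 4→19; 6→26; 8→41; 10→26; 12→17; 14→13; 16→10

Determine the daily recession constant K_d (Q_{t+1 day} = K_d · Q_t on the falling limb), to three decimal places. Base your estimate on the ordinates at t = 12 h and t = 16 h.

K_d ≈ 0.041

Between t = 12 h and t = 16 h the flow falls from 17 to 10 m³/s over 2×2 h = 4 h.
Per-interval ratio K = (10/17)^(1/2) = 0.7670; K_d = K^(24/2) = 0.041.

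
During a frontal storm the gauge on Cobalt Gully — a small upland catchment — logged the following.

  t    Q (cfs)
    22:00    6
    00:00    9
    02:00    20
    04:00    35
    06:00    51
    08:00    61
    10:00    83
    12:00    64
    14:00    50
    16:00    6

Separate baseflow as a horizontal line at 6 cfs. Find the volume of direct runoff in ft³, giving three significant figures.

Direct-runoff ordinates (Q − Q_b): 0.0, 3.0, 14.0, 29.0, 45.0, 55.0, 77.0, 58.0, 44.0, 0.0 cfs.
ΣQ_DR = 325.0 cfs.
With Δt = 2 h = 7200 s, V = ΣQ_DR · Δt = 325.0 × 7200 = 2.34 × 10^6 ft³.

V ≈ 2.34 × 10^6 ft³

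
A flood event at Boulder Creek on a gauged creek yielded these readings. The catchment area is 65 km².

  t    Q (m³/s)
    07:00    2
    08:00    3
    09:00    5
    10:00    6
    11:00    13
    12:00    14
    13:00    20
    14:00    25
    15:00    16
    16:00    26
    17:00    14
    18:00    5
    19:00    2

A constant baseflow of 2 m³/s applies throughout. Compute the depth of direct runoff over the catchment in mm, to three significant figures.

Direct runoff: 0.0, 1.0, 3.0, 4.0, 11.0, 12.0, 18.0, 23.0, 14.0, 24.0, 12.0, 3.0, 0.0 m³/s; ΣQ_DR = 125.0 m³/s.
V = ΣQ_DR · Δt = 125.0 × 3600 s = 4.500 × 10^5 m³.
Over A = 65 km², depth = V / A = 6.92 mm.

d ≈ 6.92 mm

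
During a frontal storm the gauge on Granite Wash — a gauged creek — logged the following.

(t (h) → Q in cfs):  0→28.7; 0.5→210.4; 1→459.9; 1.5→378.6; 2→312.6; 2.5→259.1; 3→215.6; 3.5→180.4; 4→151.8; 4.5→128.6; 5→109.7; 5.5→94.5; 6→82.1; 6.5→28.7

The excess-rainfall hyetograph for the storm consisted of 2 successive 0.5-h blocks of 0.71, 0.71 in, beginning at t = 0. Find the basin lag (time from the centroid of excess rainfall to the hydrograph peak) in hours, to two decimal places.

t_L ≈ 0.50 h

Centroid of excess rainfall: t_c = Σ P_i·t̄_i / ΣP_i = 0.5000 h (block centres at 0.25, 0.75 h).
Hydrograph peak occurs at t = 1 h, so basin lag t_L = 1 − 0.5000 = 0.50 h.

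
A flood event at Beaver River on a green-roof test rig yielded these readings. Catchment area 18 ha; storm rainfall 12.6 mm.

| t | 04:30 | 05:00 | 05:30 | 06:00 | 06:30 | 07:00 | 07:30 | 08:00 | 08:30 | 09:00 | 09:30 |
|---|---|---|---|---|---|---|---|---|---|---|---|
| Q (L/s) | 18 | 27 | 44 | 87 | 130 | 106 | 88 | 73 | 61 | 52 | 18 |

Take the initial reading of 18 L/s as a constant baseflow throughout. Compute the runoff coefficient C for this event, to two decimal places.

C ≈ 0.40

ΣQ_DR = 506.0 L/s; V = ΣQ_DR·Δt = 9.108 × 10^5 L.
Runoff depth d = V / A = 5.060 mm.
C = d / P = 5.060 / 12.6 = 0.40.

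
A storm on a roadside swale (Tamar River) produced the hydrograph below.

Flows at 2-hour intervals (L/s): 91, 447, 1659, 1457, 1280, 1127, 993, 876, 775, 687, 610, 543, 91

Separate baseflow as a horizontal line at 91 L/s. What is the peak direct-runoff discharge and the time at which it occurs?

Q_p = 1568.0 L/s at t = 4 h

Subtracting baseflow gives direct-runoff ordinates: 0.0, 356.0, 1568.0, 1366.0, 1189.0, 1036.0, 902.0, 785.0, 684.0, 596.0, 519.0, 452.0, 0.0 L/s.
The maximum is 1568.0 L/s, occurring at the reading for t = 4 h.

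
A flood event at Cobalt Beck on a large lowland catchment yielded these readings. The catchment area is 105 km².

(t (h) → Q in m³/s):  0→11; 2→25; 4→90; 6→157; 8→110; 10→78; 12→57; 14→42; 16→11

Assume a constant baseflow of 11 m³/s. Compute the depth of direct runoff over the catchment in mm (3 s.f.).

d ≈ 33.1 mm

Direct runoff: 0.0, 14.0, 79.0, 146.0, 99.0, 67.0, 46.0, 31.0, 0.0 m³/s; ΣQ_DR = 482.0 m³/s.
V = ΣQ_DR · Δt = 482.0 × 7200 s = 3.470 × 10^6 m³.
Over A = 105 km², depth = V / A = 33.1 mm.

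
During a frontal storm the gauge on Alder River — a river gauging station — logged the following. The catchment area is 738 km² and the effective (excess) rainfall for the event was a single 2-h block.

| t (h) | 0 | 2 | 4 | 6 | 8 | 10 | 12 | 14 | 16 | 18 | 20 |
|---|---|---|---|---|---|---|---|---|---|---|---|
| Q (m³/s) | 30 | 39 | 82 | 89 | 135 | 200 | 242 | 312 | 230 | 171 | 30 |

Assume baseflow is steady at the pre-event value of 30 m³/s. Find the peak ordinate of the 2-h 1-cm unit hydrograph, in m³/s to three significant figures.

U_p ≈ 235 m³/s

Direct runoff: 0.0, 9.0, 52.0, 59.0, 105.0, 170.0, 212.0, 282.0, 200.0, 141.0, 0.0 m³/s; ΣQ_DR = 1230 m³/s, peak = 282.0 m³/s.
Runoff depth d = ΣQ_DR·Δt / A = 1230 × 7200 / (738 km²) = 12.00 mm.
The 1-cm UH is the DRH scaled by (10 mm)/d, so U_p = 282.0 × 10/12.00 = 235 m³/s.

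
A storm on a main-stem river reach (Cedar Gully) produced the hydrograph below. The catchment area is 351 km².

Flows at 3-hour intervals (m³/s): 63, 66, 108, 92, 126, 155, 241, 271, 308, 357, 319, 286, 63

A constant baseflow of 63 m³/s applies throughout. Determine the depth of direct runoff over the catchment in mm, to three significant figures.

Direct runoff: 0.0, 3.0, 45.0, 29.0, 63.0, 92.0, 178.0, 208.0, 245.0, 294.0, 256.0, 223.0, 0.0 m³/s; ΣQ_DR = 1636 m³/s.
V = ΣQ_DR · Δt = 1636 × 10800 s = 1.767 × 10^7 m³.
Over A = 351 km², depth = V / A = 50.3 mm.

d ≈ 50.3 mm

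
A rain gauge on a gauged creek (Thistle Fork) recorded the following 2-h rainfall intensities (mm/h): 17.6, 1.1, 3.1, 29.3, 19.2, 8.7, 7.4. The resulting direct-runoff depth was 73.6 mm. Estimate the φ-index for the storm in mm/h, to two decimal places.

Only the 3 blocks with intensity above φ contribute runoff: 17.6, 29.3, 19.2 mm/h.
Σ(I−φ)·Δt = d  ⇒  (17.6+29.3+19.2 − 3φ)·2 = 73.6
φ = (66.10 − 73.6/2) / 3 = 9.77 mm/h.

φ ≈ 9.77 mm/h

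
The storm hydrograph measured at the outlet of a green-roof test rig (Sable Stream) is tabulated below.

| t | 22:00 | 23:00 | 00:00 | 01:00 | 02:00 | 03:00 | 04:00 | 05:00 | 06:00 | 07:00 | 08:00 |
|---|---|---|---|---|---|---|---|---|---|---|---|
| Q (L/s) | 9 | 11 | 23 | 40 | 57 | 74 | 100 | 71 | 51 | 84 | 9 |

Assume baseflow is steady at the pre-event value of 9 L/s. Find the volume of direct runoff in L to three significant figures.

V ≈ 1.55 × 10^6 L

Direct-runoff ordinates (Q − Q_b): 0.0, 2.0, 14.0, 31.0, 48.0, 65.0, 91.0, 62.0, 42.0, 75.0, 0.0 L/s.
ΣQ_DR = 430.0 L/s.
With Δt = 1 h = 3600 s, V = ΣQ_DR · Δt = 430.0 × 3600 = 1.55 × 10^6 L.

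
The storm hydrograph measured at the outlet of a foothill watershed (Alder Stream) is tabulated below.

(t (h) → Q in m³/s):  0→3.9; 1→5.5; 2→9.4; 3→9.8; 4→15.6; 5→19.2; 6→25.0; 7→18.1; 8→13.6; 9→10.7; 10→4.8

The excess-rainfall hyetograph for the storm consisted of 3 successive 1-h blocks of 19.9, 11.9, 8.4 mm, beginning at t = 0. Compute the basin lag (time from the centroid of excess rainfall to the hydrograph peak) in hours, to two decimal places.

t_L ≈ 4.79 h

Centroid of excess rainfall: t_c = Σ P_i·t̄_i / ΣP_i = 1.2139 h (block centres at 0.5, 1.5, 2.5 h).
Hydrograph peak occurs at t = 6 h, so basin lag t_L = 6 − 1.2139 = 4.79 h.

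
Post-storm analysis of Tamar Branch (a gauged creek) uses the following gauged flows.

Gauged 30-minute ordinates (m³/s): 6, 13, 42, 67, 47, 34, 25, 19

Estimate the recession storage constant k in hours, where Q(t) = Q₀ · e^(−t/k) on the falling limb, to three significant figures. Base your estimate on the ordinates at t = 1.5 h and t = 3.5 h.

k ≈ 1.59 h

On the falling limb, Q drops from 67 to 19 m³/s between t = 1.5 h and t = 3.5 h (Δt = 2 h).
k = −Δt / ln(Q₂/Q₁) = −2 / ln(19/67) = 1.59 h.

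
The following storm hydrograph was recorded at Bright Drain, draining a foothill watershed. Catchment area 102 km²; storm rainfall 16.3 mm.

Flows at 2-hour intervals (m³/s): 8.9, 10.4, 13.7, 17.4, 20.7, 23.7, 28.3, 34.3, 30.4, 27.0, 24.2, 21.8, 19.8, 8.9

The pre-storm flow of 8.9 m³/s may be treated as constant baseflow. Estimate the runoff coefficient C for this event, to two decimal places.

ΣQ_DR = 164.9 m³/s; V = ΣQ_DR·Δt = 1.187 × 10^6 m³.
Runoff depth d = V / A = 11.64 mm.
C = d / P = 11.64 / 16.3 = 0.71.

C ≈ 0.71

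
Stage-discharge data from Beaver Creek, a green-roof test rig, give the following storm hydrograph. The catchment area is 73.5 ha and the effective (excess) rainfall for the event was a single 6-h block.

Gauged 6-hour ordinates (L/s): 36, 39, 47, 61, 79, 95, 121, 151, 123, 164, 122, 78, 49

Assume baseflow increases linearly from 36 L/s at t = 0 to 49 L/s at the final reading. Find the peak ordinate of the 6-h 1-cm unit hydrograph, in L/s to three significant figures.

Direct runoff: 0.00, 1.92, 8.83, 21.75, 38.67, 53.58, 78.50, 107.42, 78.33, 118.25, 75.17, 30.08, 0.00 L/s; ΣQ_DR = 612.5 L/s, peak = 118.25 L/s.
Runoff depth d = ΣQ_DR·Δt / A = 612.5 × 21600 / (73.5 ha) = 18.00 mm.
The 1-cm UH is the DRH scaled by (10 mm)/d, so U_p = 118.25 × 10/18.00 = 65.7 L/s.

U_p ≈ 65.7 L/s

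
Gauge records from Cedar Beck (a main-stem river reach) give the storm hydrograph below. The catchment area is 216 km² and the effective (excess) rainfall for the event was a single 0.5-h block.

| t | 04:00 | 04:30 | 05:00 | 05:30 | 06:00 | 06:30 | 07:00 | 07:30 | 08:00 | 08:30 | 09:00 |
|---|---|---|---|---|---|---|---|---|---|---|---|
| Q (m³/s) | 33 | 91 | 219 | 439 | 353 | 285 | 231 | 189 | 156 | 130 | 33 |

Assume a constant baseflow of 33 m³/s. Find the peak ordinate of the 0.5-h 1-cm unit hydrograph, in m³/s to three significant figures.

Direct runoff: 0.0, 58.0, 186.0, 406.0, 320.0, 252.0, 198.0, 156.0, 123.0, 97.0, 0.0 m³/s; ΣQ_DR = 1796 m³/s, peak = 406.0 m³/s.
Runoff depth d = ΣQ_DR·Δt / A = 1796 × 1800 / (216 km²) = 14.97 mm.
The 1-cm UH is the DRH scaled by (10 mm)/d, so U_p = 406.0 × 10/14.97 = 271 m³/s.

U_p ≈ 271 m³/s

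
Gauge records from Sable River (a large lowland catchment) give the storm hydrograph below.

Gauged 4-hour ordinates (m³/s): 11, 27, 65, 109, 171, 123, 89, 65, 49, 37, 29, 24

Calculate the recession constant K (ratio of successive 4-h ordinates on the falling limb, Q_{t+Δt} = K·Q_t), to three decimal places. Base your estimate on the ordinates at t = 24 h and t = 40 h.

Using the recession-limb readings at t = 24 h and t = 40 h: Q falls from 89 to 29 m³/s over 4 intervals.
K = (Q₂/Q₁)^(1/4) = (29/89)^(1/4) = 0.756.

K ≈ 0.756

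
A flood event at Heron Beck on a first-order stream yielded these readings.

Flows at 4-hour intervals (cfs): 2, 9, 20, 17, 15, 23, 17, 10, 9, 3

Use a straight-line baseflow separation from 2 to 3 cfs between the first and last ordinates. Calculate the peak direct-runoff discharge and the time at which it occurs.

Q_p = 20.44 cfs at t = 20 h

Subtracting baseflow gives direct-runoff ordinates: 0.00, 6.89, 17.78, 14.67, 12.56, 20.44, 14.33, 7.22, 6.11, 0.00 cfs.
The maximum is 20.44 cfs, occurring at the reading for t = 20 h.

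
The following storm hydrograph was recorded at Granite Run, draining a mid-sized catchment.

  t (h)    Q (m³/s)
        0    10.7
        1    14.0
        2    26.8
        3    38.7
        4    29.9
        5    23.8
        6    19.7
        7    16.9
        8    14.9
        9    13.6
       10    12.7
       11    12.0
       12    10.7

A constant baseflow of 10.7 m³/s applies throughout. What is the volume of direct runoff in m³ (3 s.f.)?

Direct-runoff ordinates (Q − Q_b): 0.0, 3.3, 16.1, 28.0, 19.2, 13.1, 9.0, 6.2, 4.2, 2.9, 2.0, 1.3, 0.0 m³/s.
ΣQ_DR = 105.3 m³/s.
With Δt = 1 h = 3600 s, V = ΣQ_DR · Δt = 105.3 × 3600 = 3.79 × 10^5 m³.

V ≈ 3.79 × 10^5 m³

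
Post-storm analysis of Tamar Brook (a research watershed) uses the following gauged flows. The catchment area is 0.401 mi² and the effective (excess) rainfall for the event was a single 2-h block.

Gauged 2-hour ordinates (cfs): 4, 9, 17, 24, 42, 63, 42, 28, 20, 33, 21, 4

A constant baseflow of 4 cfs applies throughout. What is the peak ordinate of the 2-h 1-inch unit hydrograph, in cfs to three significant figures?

U_p ≈ 29.5 cfs

Direct runoff: 0.0, 5.0, 13.0, 20.0, 38.0, 59.0, 38.0, 24.0, 16.0, 29.0, 17.0, 0.0 cfs; ΣQ_DR = 259.0 cfs, peak = 59.0 cfs.
Runoff depth d = ΣQ_DR·Δt / A = 259.0 × 7200 / (0.401 mi²) = 2.002 in.
The 1-inch UH is the DRH scaled by (1 in)/d, so U_p = 59.0 × 1/2.002 = 29.5 cfs.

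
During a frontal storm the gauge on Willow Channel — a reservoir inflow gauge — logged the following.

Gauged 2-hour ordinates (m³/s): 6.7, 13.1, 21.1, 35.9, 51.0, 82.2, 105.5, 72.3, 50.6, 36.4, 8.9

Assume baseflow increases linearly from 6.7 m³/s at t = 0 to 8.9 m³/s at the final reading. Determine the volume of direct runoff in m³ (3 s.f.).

V ≈ 2.86 × 10^6 m³

Direct-runoff ordinates (Q − Q_b): 0.00, 6.18, 13.96, 28.54, 43.42, 74.40, 97.48, 64.06, 42.14, 27.72, 0.00 m³/s.
ΣQ_DR = 397.9 m³/s.
With Δt = 2 h = 7200 s, V = ΣQ_DR · Δt = 397.9 × 7200 = 2.86 × 10^6 m³.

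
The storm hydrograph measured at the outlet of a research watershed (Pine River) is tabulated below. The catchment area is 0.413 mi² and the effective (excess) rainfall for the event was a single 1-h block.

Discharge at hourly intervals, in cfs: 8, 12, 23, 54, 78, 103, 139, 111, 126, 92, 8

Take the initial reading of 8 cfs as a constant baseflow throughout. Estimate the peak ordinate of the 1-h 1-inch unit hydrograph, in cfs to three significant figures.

Direct runoff: 0.0, 4.0, 15.0, 46.0, 70.0, 95.0, 131.0, 103.0, 118.0, 84.0, 0.0 cfs; ΣQ_DR = 666.0 cfs, peak = 131.0 cfs.
Runoff depth d = ΣQ_DR·Δt / A = 666.0 × 3600 / (0.413 mi²) = 2.499 in.
The 1-inch UH is the DRH scaled by (1 in)/d, so U_p = 131.0 × 1/2.499 = 52.4 cfs.

U_p ≈ 52.4 cfs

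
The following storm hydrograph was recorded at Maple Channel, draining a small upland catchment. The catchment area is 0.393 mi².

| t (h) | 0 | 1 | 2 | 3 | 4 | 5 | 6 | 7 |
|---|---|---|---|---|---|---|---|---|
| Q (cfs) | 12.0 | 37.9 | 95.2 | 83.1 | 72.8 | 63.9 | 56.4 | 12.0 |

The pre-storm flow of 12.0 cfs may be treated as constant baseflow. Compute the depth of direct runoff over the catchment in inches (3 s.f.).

Direct runoff: 0.0, 25.9, 83.2, 71.1, 60.8, 51.9, 44.4, 0.0 cfs; ΣQ_DR = 337.3 cfs.
V = ΣQ_DR · Δt = 337.3 × 3600 s = 1.214 × 10^6 ft³.
Over A = 0.393 mi², depth = V / A = 1.33 in.

d ≈ 1.33 in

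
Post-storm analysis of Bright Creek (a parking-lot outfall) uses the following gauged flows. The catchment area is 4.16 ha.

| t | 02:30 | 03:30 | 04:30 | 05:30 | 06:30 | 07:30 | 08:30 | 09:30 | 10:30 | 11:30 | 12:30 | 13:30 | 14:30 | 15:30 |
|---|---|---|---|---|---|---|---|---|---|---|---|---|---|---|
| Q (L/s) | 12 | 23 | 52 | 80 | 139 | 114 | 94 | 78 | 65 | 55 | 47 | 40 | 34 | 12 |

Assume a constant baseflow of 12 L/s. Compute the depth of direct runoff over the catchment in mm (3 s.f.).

Direct runoff: 0.0, 11.0, 40.0, 68.0, 127.0, 102.0, 82.0, 66.0, 53.0, 43.0, 35.0, 28.0, 22.0, 0.0 L/s; ΣQ_DR = 677.0 L/s.
V = ΣQ_DR · Δt = 677.0 × 3600 s = 2.437 × 10^6 L.
Over A = 4.16 ha, depth = V / A = 58.6 mm.

d ≈ 58.6 mm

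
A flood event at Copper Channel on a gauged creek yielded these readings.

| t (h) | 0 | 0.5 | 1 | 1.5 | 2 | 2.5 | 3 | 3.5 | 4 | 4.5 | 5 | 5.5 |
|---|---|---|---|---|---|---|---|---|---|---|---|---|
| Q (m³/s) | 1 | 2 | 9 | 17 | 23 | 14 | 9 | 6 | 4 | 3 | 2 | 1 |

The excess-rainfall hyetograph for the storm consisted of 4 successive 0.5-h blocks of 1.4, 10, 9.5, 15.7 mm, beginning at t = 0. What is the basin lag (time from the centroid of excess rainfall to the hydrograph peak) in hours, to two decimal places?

Centroid of excess rainfall: t_c = Σ P_i·t̄_i / ΣP_i = 1.2896 h (block centres at 0.25, 0.75, 1.25, 1.75 h).
Hydrograph peak occurs at t = 2 h, so basin lag t_L = 2 − 1.2896 = 0.71 h.

t_L ≈ 0.71 h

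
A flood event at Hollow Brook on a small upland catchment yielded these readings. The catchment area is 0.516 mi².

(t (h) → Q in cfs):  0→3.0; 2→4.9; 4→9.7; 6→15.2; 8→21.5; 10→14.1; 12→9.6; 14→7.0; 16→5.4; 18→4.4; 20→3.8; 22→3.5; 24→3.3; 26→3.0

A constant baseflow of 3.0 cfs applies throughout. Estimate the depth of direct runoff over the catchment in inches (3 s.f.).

Direct runoff: 0.0, 1.9, 6.7, 12.2, 18.5, 11.1, 6.6, 4.0, 2.4, 1.4, 0.8, 0.5, 0.3, 0.0 cfs; ΣQ_DR = 66.40 cfs.
V = ΣQ_DR · Δt = 66.40 × 7200 s = 4.781 × 10^5 ft³.
Over A = 0.516 mi², depth = V / A = 0.399 in.

d ≈ 0.399 in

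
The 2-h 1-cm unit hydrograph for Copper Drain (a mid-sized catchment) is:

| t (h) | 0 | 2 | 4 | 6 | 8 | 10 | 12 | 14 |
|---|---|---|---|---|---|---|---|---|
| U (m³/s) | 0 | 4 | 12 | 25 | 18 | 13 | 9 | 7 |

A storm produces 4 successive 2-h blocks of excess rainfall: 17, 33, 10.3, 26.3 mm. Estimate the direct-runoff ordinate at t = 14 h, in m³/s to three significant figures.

By discrete convolution, Q_j = Σ (P_i / 10 mm) · U_{j−i}.
At t = 14 h (j=7): Q = (17/10)·7 + (33/10)·9 + (10.3/10)·13 + (26.3/10)·18 = 102 m³/s.

Q ≈ 102 m³/s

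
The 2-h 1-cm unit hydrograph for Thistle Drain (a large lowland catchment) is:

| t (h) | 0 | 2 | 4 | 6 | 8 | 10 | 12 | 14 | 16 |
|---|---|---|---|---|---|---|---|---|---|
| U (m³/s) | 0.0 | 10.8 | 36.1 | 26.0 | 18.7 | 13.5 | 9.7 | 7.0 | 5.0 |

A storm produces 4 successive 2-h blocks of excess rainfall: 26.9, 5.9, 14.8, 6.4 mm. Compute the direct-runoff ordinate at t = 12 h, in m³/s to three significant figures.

By discrete convolution, Q_j = Σ (P_i / 10 mm) · U_{j−i}.
At t = 12 h (j=6): Q = (26.9/10)·9.7 + (5.9/10)·13.5 + (14.8/10)·18.7 + (6.4/10)·26.0 = 78.4 m³/s.

Q ≈ 78.4 m³/s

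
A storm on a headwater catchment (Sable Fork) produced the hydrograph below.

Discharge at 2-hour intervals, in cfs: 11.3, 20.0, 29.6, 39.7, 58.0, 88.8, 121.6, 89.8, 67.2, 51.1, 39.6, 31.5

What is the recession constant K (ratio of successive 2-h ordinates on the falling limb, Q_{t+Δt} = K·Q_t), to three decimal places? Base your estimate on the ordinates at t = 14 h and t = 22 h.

K ≈ 0.770

Using the recession-limb readings at t = 14 h and t = 22 h: Q falls from 89.8 to 31.5 cfs over 4 intervals.
K = (Q₂/Q₁)^(1/4) = (31.5/89.8)^(1/4) = 0.770.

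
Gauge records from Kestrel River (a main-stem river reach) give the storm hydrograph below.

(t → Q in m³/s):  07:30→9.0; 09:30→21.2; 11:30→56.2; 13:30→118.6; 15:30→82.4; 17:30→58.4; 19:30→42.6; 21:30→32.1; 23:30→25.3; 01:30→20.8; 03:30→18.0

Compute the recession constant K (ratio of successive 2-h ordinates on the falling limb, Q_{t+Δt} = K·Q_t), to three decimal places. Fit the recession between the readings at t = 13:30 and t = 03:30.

Using the recession-limb readings at t = 13:30 and t = 03:30: Q falls from 118.6 to 18.0 m³/s over 7 intervals.
K = (Q₂/Q₁)^(1/7) = (18.0/118.6)^(1/7) = 0.764.

K ≈ 0.764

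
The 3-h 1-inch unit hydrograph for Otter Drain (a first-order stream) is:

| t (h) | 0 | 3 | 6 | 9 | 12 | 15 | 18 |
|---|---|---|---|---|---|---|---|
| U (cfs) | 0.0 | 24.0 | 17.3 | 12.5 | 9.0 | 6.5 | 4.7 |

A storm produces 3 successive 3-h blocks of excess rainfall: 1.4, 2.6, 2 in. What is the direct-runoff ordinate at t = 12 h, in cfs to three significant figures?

Q ≈ 79.7 cfs

By discrete convolution, Q_j = Σ (P_i / 1 in) · U_{j−i}.
At t = 12 h (j=4): Q = (1.4/1)·9.0 + (2.6/1)·12.5 + (2/1)·17.3 = 79.7 cfs.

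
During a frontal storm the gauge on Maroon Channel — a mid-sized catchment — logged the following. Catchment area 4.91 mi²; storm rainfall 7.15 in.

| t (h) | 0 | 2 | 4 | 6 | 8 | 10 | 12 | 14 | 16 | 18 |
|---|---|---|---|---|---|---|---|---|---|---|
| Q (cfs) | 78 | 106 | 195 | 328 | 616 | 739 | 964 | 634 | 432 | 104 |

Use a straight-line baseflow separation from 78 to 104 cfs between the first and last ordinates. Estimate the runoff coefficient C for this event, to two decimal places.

ΣQ_DR = 3286 cfs; V = ΣQ_DR·Δt = 2.366 × 10^7 ft³.
Runoff depth d = V / A = 2.074 in.
C = d / P = 2.074 / 7.15 = 0.29.

C ≈ 0.29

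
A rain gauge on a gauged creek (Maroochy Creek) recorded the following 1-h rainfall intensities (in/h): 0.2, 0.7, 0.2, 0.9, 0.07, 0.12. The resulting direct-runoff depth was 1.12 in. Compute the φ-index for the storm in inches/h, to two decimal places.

Only the 2 blocks with intensity above φ contribute runoff: 0.7, 0.9 in/h.
Σ(I−φ)·Δt = d  ⇒  (0.7+0.9 − 2φ)·1 = 1.12
φ = (1.600 − 1.12/1) / 2 = 0.24 in/h.

φ ≈ 0.24 in/h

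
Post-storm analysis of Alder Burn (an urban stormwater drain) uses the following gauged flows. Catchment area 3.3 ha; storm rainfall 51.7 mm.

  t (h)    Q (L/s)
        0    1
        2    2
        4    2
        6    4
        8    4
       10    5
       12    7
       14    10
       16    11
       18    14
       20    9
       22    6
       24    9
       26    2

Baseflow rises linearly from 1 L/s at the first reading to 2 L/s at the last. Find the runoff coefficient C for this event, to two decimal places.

ΣQ_DR = 65.00 L/s; V = ΣQ_DR·Δt = 4.680 × 10^5 L.
Runoff depth d = V / A = 14.18 mm.
C = d / P = 14.18 / 51.7 = 0.27.

C ≈ 0.27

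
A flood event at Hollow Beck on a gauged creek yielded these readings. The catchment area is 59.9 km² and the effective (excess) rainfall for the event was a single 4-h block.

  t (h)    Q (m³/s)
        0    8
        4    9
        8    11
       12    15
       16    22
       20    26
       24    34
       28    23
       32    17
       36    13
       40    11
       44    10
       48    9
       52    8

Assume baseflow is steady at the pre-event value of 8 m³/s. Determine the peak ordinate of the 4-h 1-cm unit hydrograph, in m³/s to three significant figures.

U_p ≈ 10.4 m³/s

Direct runoff: 0.0, 1.0, 3.0, 7.0, 14.0, 18.0, 26.0, 15.0, 9.0, 5.0, 3.0, 2.0, 1.0, 0.0 m³/s; ΣQ_DR = 104.0 m³/s, peak = 26.0 m³/s.
Runoff depth d = ΣQ_DR·Δt / A = 104.0 × 14400 / (59.9 km²) = 25.00 mm.
The 1-cm UH is the DRH scaled by (10 mm)/d, so U_p = 26.0 × 10/25.00 = 10.4 m³/s.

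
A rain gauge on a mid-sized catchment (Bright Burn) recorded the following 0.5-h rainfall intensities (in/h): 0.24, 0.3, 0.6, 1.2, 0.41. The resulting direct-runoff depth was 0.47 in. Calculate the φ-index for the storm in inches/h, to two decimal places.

Only the 2 blocks with intensity above φ contribute runoff: 0.6, 1.2 in/h.
Σ(I−φ)·Δt = d  ⇒  (0.6+1.2 − 2φ)·0.5 = 0.47
φ = (1.800 − 0.47/0.5) / 2 = 0.43 in/h.

φ ≈ 0.43 in/h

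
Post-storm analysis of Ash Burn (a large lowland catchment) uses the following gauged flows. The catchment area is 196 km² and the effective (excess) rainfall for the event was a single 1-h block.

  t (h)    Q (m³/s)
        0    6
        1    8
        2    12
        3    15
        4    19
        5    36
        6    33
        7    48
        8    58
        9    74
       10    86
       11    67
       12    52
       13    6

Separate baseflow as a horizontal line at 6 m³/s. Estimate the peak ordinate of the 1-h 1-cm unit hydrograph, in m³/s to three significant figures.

Direct runoff: 0.0, 2.0, 6.0, 9.0, 13.0, 30.0, 27.0, 42.0, 52.0, 68.0, 80.0, 61.0, 46.0, 0.0 m³/s; ΣQ_DR = 436.0 m³/s, peak = 80.0 m³/s.
Runoff depth d = ΣQ_DR·Δt / A = 436.0 × 3600 / (196 km²) = 8.008 mm.
The 1-cm UH is the DRH scaled by (10 mm)/d, so U_p = 80.0 × 10/8.008 = 99.9 m³/s.

U_p ≈ 99.9 m³/s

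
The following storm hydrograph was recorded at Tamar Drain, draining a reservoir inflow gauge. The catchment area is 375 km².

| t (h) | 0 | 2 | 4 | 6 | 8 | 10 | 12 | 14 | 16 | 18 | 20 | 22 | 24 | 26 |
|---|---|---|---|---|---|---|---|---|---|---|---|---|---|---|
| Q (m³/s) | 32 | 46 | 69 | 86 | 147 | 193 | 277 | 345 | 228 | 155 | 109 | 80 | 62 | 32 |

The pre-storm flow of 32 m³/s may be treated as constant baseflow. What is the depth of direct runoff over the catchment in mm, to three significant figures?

d ≈ 27.1 mm

Direct runoff: 0.0, 14.0, 37.0, 54.0, 115.0, 161.0, 245.0, 313.0, 196.0, 123.0, 77.0, 48.0, 30.0, 0.0 m³/s; ΣQ_DR = 1413 m³/s.
V = ΣQ_DR · Δt = 1413 × 7200 s = 1.017 × 10^7 m³.
Over A = 375 km², depth = V / A = 27.1 mm.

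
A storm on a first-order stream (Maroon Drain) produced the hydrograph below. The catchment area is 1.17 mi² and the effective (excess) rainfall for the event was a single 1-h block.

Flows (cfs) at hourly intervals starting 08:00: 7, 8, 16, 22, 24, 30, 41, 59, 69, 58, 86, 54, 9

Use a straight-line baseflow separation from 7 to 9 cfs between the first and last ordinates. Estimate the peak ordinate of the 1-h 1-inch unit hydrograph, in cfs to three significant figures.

U_p ≈ 154 cfs

Direct runoff: 0.00, 0.83, 8.67, 14.50, 16.33, 22.17, 33.00, 50.83, 60.67, 49.50, 77.33, 45.17, 0.00 cfs; ΣQ_DR = 379.0 cfs, peak = 77.33 cfs.
Runoff depth d = ΣQ_DR·Δt / A = 379.0 × 3600 / (1.17 mi²) = 0.5020 in.
The 1-inch UH is the DRH scaled by (1 in)/d, so U_p = 77.33 × 1/0.5020 = 154 cfs.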